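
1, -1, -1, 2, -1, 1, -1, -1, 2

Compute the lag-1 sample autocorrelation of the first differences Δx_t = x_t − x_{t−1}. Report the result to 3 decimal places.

-0.489

First differences Δx: -2, 0, 3, -3, 2, -2, 0, 3
Mean of differences = 0.1250
Numerator Σ(Δx_t−Δx̄)(Δx_{t+1}−Δx̄) = -19.0156
Denominator Σ(Δx_t−Δx̄)² = 38.8750
r_1(Δx) = -19.0156 / 38.8750 = -0.489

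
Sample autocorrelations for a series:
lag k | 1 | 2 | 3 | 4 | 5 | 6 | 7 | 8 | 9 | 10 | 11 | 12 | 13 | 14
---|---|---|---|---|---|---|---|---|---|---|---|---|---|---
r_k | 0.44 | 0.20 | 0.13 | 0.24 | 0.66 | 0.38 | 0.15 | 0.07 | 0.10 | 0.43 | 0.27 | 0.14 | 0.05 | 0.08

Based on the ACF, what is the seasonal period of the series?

The largest autocorrelation is r_5 = 0.66; the remaining lags stay at or below 0.44. The elevated value at lag 1 (0.44), dropping to 0.20 at lag 2, reflects decaying short-term dependence rather than seasonality.
The dominant spike at lag 5 indicates a seasonal period of 5.

5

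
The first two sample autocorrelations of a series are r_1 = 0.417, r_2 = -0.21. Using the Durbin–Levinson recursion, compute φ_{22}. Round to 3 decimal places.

-0.465

φ_{22} = (r_2 − r_1²) / (1 − r_1²)
r_1² = (0.417)² = 0.173889
Numerator = -0.21 − 0.1739 = -0.3839; denominator = 1 − 0.1739 = 0.8261
φ_{22} = -0.3839 / 0.8261 = -0.465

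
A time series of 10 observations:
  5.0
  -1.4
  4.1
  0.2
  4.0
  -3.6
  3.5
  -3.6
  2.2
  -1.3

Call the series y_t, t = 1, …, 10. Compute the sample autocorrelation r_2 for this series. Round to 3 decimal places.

Mean ȳ = (5.0 − 1.4 + 4.1 + 0.2 + 4.0 − 3.6 + 3.5 − 3.6 + 2.2 − 1.3)/10 = 0.9100
Numerator Σ_{t=1}^{8}(y_t−ȳ)(y_{t+2}−ȳ) = 69.3978
Denominator Σ(y_t−ȳ)² = 96.2290
r_2 = 69.3978 / 96.2290 = 0.721

0.721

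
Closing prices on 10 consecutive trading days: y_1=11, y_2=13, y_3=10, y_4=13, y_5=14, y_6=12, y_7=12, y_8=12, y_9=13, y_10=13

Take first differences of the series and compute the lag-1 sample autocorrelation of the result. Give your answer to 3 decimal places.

-0.510

First differences Δy: 2, -3, 3, 1, -2, 0, 0, 1, 0
Mean of differences = 0.2222
Numerator Σ(Δy_t−Δȳ)(Δy_{t+1}−Δȳ) = -14.0494
Denominator Σ(Δy_t−Δȳ)² = 27.5556
r_1(Δy) = -14.0494 / 27.5556 = -0.510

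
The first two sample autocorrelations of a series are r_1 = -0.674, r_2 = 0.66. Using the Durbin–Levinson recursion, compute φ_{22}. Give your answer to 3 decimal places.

0.377

φ_{22} = (r_2 − r_1²) / (1 − r_1²)
r_1² = (-0.674)² = 0.454276
Numerator = 0.66 − 0.4543 = 0.2057; denominator = 1 − 0.4543 = 0.5457
φ_{22} = 0.2057 / 0.5457 = 0.377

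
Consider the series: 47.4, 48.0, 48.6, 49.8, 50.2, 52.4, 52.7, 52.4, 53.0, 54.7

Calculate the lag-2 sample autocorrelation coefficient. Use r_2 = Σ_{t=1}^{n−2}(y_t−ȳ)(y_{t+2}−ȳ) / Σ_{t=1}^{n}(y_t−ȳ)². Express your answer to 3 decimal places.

Mean ȳ = (47.4 + 48.0 + 48.6 + 49.8 + 50.2 + 52.4 + 52.7 + 52.4 + 53.0 + 54.7)/10 = 50.9200
Numerator Σ_{t=1}^{8}(y_t−ȳ)(y_{t+2}−ȳ) = 21.6552
Denominator Σ(y_t−ȳ)² = 54.2360
r_2 = 21.6552 / 54.2360 = 0.399

0.399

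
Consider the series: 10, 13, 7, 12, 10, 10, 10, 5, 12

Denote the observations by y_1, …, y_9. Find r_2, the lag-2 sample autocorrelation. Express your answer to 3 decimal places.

0.115

Mean ȳ = (10 + 13 + 7 + 12 + 10 + 10 + 10 + 5 + 12)/9 = 9.8889
Σ(y_t−ȳ)(y_{t+2}−ȳ) = (-0.3210) + (6.5679) + (-0.3210) + (0.2346) + (0.0123) + (-0.5432) + (0.2346) = 5.8642
Denominator Σ(y_t−ȳ)² = 50.8889
r_2 = 5.8642 / 50.8889 = 0.115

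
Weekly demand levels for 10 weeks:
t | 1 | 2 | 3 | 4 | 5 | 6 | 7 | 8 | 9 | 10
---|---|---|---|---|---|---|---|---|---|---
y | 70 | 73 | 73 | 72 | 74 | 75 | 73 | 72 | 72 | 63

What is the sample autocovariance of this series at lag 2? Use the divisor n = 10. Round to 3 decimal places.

0.392

Mean ȳ = (70 + 73 + 73 + 72 + 74 + 75 + 73 + 72 + 72 + 63)/10 = 71.7000
Σ_{t=1}^{8}(y_t−ȳ)(y_{t+2}−ȳ) = 3.9200
γ_2 = 3.9200 / 10 = 0.392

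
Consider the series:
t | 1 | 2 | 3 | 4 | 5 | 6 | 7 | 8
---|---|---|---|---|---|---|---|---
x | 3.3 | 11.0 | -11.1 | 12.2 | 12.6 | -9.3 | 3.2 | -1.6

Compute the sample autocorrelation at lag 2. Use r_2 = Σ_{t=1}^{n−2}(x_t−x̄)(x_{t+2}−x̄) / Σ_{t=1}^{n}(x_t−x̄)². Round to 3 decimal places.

Mean x̄ = (3.3 + 11.0 − 11.1 + 12.2 + 12.6 − 9.3 + 3.2 − 1.6)/8 = 2.5375
Deviations from mean: 0.7625, 8.4625, -13.6375, 9.6625, 10.0625, -11.8375, 0.6625, -4.1375
Σ(x_t−x̄)(x_{t+2}−x̄) = (-10.3986) + (81.7689) + (-137.2273) + (-114.3798) + (6.6664) + (48.9777) = -124.5928
Denominator Σ(x_t−x̄)² = 610.4788
r_2 = -124.5928 / 610.4788 = -0.204

-0.204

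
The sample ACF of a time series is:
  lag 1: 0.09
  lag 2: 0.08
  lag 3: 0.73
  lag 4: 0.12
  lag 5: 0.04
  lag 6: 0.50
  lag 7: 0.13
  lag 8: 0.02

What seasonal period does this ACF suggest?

The largest autocorrelation is r_3 = 0.73, with a weaker echo at lag 6 (0.50); the remaining lags stay at or below 0.13.
The dominant spike at lag 3 indicates a seasonal period of 3.

3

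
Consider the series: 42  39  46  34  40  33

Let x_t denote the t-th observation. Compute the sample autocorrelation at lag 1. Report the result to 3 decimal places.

Mean x̄ = (42 + 39 + 46 + 34 + 40 + 33)/6 = 39.0000
Σ(x_t−x̄)(x_{t+1}−x̄) = (0.0000) + (0.0000) + (-35.0000) + (-5.0000) + (-6.0000) = -46.0000
Denominator Σ(x_t−x̄)² = 120.0000
r_1 = -46.0000 / 120.0000 = -0.383

-0.383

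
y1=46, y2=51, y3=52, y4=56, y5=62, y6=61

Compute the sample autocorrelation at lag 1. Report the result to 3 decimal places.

0.492

Mean ȳ = (46 + 51 + 52 + 56 + 62 + 61)/6 = 54.6667
Deviations from mean: -8.6667, -3.6667, -2.6667, 1.3333, 7.3333, 6.3333
Numerator Σ_{t=1}^{5}(y_t−ȳ)(y_{t+1}−ȳ) = 94.2222
Denominator Σ(y_t−ȳ)² = 191.3333
r_1 = 94.2222 / 191.3333 = 0.492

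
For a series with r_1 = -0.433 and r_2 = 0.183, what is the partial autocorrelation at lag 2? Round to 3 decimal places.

φ_{22} = (r_2 − r_1²) / (1 − r_1²)
r_1² = (-0.433)² = 0.187489
Numerator = 0.183 − 0.1875 = -0.0045; denominator = 1 − 0.1875 = 0.8125
φ_{22} = -0.0045 / 0.8125 = -0.006

-0.006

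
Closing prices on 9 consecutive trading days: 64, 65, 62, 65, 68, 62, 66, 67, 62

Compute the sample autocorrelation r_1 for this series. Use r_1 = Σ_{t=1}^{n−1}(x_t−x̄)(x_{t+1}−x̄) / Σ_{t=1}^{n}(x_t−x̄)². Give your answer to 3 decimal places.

Mean x̄ = (64 + 65 + 62 + 65 + 68 + 62 + 66 + 67 + 62)/9 = 64.5556
Numerator Σ_{t=1}^{8}(x_t−x̄)(x_{t+1}−x̄) = -16.1975
Denominator Σ(x_t−x̄)² = 40.2222
r_1 = -16.1975 / 40.2222 = -0.403

-0.403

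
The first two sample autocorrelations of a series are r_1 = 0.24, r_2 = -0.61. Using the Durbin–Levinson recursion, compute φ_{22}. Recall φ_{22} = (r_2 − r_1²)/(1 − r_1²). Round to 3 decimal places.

φ_{22} = (r_2 − r_1²) / (1 − r_1²)
r_1² = (0.24)² = 0.0576
Numerator = -0.61 − 0.0576 = -0.6676; denominator = 1 − 0.0576 = 0.9424
φ_{22} = -0.6676 / 0.9424 = -0.708

-0.708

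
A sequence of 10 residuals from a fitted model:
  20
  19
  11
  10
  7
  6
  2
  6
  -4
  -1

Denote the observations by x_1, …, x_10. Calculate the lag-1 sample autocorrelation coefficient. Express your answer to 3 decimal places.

0.593

Mean x̄ = (20 + 19 + 11 + 10 + 7 + 6 + 2 + 6 − 4 − 1)/10 = 7.6000
Numerator Σ_{t=1}^{9}(x_t−x̄)(x_{t+1}−x̄) = 324.0400
Denominator Σ(x_t−x̄)² = 546.4000
r_1 = 324.0400 / 546.4000 = 0.593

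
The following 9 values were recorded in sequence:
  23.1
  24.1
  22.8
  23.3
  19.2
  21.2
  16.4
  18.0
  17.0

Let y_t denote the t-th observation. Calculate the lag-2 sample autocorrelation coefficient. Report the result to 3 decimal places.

0.468

Mean ȳ = (23.1 + 24.1 + 22.8 + 23.3 + 19.2 + 21.2 + 16.4 + 18.0 + 17.0)/9 = 20.5667
Σ(y_t−ȳ)(y_{t+2}−ȳ) = (5.6578) + (9.6578) + (-3.0522) + (1.7311) + (5.6944) + (-1.6256) + (14.8611) = 32.9244
Denominator Σ(y_t−ȳ)² = 70.3000
r_2 = 32.9244 / 70.3000 = 0.468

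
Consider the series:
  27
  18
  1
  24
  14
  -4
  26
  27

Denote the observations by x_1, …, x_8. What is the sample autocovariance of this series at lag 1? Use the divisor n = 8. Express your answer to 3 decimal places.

Mean x̄ = (27 + 18 + 1 + 24 + 14 − 4 + 26 + 27)/8 = 16.6250
Deviations: 10.3750, 1.3750, -15.6250, 7.3750, -2.6250, -20.6250, 9.3750, 10.3750
Σ_{t=1}^{7}(x_t−x̄)(x_{t+1}−x̄) = -183.7656
γ_1 = -183.7656 / 8 = -22.971

-22.971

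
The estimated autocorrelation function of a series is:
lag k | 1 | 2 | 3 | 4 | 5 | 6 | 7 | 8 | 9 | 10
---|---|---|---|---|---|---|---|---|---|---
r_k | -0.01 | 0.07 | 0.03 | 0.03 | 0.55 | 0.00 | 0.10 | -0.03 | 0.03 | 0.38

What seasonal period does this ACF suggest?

5

The largest autocorrelation is r_5 = 0.55, with a weaker echo at lag 10 (0.38); the remaining lags stay at or below 0.10.
The dominant spike at lag 5 indicates a seasonal period of 5.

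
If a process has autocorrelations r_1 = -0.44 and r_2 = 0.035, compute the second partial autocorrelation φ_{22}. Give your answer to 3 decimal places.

-0.197

φ_{22} = (r_2 − r_1²) / (1 − r_1²)
r_1² = (-0.44)² = 0.1936
Numerator = 0.035 − 0.1936 = -0.1586; denominator = 1 − 0.1936 = 0.8064
φ_{22} = -0.1586 / 0.8064 = -0.197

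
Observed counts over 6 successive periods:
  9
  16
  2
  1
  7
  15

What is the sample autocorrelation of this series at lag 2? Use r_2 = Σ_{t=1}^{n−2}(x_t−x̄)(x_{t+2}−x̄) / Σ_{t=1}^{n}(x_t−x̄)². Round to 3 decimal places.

-0.506

Mean x̄ = (9 + 16 + 2 + 1 + 7 + 15)/6 = 8.3333
Σ(x_t−x̄)(x_{t+2}−x̄) = (-4.2222) + (-56.2222) + (8.4444) + (-48.8889) = -100.8889
Denominator Σ(x_t−x̄)² = 199.3333
r_2 = -100.8889 / 199.3333 = -0.506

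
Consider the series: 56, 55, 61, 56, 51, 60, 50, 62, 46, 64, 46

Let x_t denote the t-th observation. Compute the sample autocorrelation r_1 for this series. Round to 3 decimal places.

-0.771

Mean x̄ = (56 + 55 + 61 + 56 + 51 + 60 + 50 + 62 + 46 + 64 + 46)/11 = 55.1818
Numerator Σ_{t=1}^{10}(x_t−x̄)(x_{t+1}−x̄) = -304.8512
Denominator Σ(x_t−x̄)² = 395.6364
r_1 = -304.8512 / 395.6364 = -0.771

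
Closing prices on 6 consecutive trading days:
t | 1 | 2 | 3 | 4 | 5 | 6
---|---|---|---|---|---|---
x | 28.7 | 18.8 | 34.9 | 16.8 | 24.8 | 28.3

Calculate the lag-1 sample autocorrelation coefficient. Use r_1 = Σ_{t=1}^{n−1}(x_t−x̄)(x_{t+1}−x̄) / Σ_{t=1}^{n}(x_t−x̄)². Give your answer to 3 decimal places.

Mean x̄ = (28.7 + 18.8 + 34.9 + 16.8 + 24.8 + 28.3)/6 = 25.3833
Σ(x_t−x̄)(x_{t+1}−x̄) = (-21.8347) + (-62.6514) + (-81.6847) + (5.0069) + (-1.7014) = -162.8653
Denominator Σ(x_t−x̄)² = 227.4283
r_1 = -162.8653 / 227.4283 = -0.716

-0.716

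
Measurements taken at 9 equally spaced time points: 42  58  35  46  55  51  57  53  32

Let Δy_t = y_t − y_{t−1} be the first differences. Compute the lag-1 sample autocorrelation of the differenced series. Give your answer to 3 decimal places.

First differences Δy: 16, -23, 11, 9, -4, 6, -4, -21
Mean of differences = -1.2500
Numerator Σ(Δy_t−Δȳ)(Δy_{t+1}−Δȳ) = -529.8125
Denominator Σ(Δy_t−Δȳ)² = 1483.5000
r_1(Δy) = -529.8125 / 1483.5000 = -0.357

-0.357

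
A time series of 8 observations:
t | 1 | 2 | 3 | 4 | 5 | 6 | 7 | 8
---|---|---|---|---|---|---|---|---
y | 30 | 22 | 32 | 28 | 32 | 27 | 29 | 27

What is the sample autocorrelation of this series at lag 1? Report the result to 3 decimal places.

-0.581

Mean ȳ = (30 + 22 + 32 + 28 + 32 + 27 + 29 + 27)/8 = 28.3750
Σ(y_t−ȳ)(y_{t+1}−ȳ) = (-10.3594) + (-23.1094) + (-1.3594) + (-1.3594) + (-4.9844) + (-0.8594) + (-0.8594) = -42.8906
Denominator Σ(y_t−ȳ)² = 73.8750
r_1 = -42.8906 / 73.8750 = -0.581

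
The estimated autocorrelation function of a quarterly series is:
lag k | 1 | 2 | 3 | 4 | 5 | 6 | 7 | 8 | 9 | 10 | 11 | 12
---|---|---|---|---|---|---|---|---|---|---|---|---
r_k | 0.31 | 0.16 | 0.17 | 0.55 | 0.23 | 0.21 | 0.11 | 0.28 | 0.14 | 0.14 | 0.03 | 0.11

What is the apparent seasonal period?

The largest autocorrelation is r_4 = 0.55; the remaining lags stay at or below 0.31. The elevated value at lag 1 (0.31), dropping to 0.16 at lag 2, reflects decaying short-term dependence rather than seasonality.
The dominant spike at lag 4 indicates a seasonal period of 4.

4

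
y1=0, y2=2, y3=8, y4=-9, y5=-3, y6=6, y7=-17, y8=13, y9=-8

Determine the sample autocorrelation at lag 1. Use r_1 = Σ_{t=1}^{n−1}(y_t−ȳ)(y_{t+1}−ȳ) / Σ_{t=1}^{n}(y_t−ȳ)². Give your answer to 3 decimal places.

-0.670

Mean ȳ = (0 + 2 + 8 − 9 − 3 + 6 − 17 + 13 − 8)/9 = -0.8889
Numerator Σ_{t=1}^{8}(y_t−ȳ)(y_{t+1}−ȳ) = -474.7901
Denominator Σ(y_t−ȳ)² = 708.8889
r_1 = -474.7901 / 708.8889 = -0.670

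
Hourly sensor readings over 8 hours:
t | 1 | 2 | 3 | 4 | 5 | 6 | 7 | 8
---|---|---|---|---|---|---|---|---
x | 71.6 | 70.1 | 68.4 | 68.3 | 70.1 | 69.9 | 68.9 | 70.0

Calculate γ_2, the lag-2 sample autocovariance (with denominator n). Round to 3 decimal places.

-0.521

Mean x̄ = (71.6 + 70.1 + 68.4 + 68.3 + 70.1 + 69.9 + 68.9 + 70.0)/8 = 69.6625
Deviations: 1.9375, 0.4375, -1.2625, -1.3625, 0.4375, 0.2375, -0.7625, 0.3375
Σ_{t=1}^{6}(x_t−x̄)(x_{t+2}−x̄) = -4.1716
γ_2 = -4.1716 / 8 = -0.521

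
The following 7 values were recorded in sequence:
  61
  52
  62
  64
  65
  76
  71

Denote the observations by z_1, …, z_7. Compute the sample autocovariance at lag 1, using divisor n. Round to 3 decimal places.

Mean z̄ = (61 + 52 + 62 + 64 + 65 + 76 + 71)/7 = 64.4286
Deviations: -3.4286, -12.4286, -2.4286, -0.4286, 0.5714, 11.5714, 6.5714
Σ_{t=1}^{6}(z_t−z̄)(z_{t+1}−z̄) = 156.2449
γ_1 = 156.2449 / 7 = 22.321

22.321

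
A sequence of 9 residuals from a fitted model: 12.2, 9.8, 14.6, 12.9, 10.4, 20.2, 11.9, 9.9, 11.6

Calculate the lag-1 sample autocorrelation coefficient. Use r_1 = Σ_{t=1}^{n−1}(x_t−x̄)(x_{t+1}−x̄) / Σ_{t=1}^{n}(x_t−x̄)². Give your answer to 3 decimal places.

Mean x̄ = (12.2 + 9.8 + 14.6 + 12.9 + 10.4 + 20.2 + 11.9 + 9.9 + 11.6)/9 = 12.6111
Numerator Σ_{t=1}^{8}(x_t−x̄)(x_{t+1}−x̄) = -22.0068
Denominator Σ(x_t−x̄)² = 83.4689
r_1 = -22.0068 / 83.4689 = -0.264

-0.264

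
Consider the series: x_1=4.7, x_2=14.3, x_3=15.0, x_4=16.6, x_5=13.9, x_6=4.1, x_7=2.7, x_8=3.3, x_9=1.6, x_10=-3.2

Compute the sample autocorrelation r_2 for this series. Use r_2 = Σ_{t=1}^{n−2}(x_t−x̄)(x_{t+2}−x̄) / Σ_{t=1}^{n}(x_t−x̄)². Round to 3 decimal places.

Mean x̄ = (4.7 + 14.3 + 15.0 + 16.6 + 13.9 + 4.1 + 2.7 + 3.3 + 1.6 − 3.2)/10 = 7.3000
Numerator Σ_{t=1}^{8}(x_t−x̄)(x_{t+2}−x̄) = 116.8000
Denominator Σ(x_t−x̄)² = 435.2400
r_2 = 116.8000 / 435.2400 = 0.268

0.268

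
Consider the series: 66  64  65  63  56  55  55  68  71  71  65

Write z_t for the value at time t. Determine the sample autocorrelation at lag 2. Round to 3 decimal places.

Mean z̄ = (66 + 64 + 65 + 63 + 56 + 55 + 55 + 68 + 71 + 71 + 65)/11 = 63.5455
Numerator Σ_{t=1}^{9}(z_t−z̄)(z_{t+2}−z̄) = 3.7686
Denominator Σ(z_t−z̄)² = 344.7273
r_2 = 3.7686 / 344.7273 = 0.011

0.011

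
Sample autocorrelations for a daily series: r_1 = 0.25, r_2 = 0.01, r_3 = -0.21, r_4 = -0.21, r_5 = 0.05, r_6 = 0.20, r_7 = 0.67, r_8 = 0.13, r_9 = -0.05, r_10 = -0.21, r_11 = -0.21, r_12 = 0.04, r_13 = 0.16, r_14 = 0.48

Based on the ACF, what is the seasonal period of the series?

The largest autocorrelation is r_7 = 0.67, with a weaker echo at lag 14 (0.48); the remaining lags stay at or below 0.25. The elevated value at lag 1 (0.25), dropping to 0.01 at lag 2, reflects decaying short-term dependence rather than seasonality.
The dominant spike at lag 7 indicates a seasonal period of 7.

7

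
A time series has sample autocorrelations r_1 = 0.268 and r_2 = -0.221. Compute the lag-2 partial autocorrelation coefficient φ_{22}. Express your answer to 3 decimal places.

φ_{22} = (r_2 − r_1²) / (1 − r_1²)
r_1² = (0.268)² = 0.071824
Numerator = -0.221 − 0.0718 = -0.2928; denominator = 1 − 0.0718 = 0.9282
φ_{22} = -0.2928 / 0.9282 = -0.315

-0.315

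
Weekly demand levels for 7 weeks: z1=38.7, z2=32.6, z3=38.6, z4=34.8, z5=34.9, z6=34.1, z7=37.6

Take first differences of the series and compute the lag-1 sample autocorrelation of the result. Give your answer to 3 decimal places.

First differences Δz: -6.1, 6.0, -3.8, 0.1, -0.8, 3.5
Mean of differences = -0.1833
Numerator Σ(Δz_t−Δz̄)(Δz_{t+1}−Δz̄) = -62.4186
Denominator Σ(Δz_t−Δz̄)² = 100.3483
r_1(Δz) = -62.4186 / 100.3483 = -0.622

-0.622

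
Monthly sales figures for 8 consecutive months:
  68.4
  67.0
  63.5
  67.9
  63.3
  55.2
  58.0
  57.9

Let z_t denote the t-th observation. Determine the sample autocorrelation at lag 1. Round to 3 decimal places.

Mean z̄ = (68.4 + 67.0 + 63.5 + 67.9 + 63.3 + 55.2 + 58.0 + 57.9)/8 = 62.6500
Deviations from mean: 5.7500, 4.3500, 0.8500, 5.2500, 0.6500, -7.4500, -4.6500, -4.7500
Σ(z_t−z̄)(z_{t+1}−z̄) = (25.0125) + (3.6975) + (4.4625) + (3.4125) + (-4.8425) + (34.6425) + (22.0875) = 88.4725
Denominator Σ(z_t−z̄)² = 180.3800
r_1 = 88.4725 / 180.3800 = 0.490

0.490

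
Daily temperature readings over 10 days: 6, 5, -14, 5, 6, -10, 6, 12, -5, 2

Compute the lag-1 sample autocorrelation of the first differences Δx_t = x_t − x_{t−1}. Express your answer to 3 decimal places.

-0.451

First differences Δx: -1, -19, 19, 1, -16, 16, 6, -17, 7
Mean of differences = -0.4444
Numerator Σ(Δx_t−Δx̄)(Δx_{t+1}−Δx̄) = -724.6420
Denominator Σ(Δx_t−Δx̄)² = 1608.2222
r_1(Δx) = -724.6420 / 1608.2222 = -0.451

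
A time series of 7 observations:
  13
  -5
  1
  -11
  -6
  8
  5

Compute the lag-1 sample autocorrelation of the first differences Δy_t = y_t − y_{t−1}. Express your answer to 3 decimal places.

-0.272

First differences Δy: -18, 6, -12, 5, 14, -3
Mean of differences = -1.3333
Numerator Σ(Δy_t−Δȳ)(Δy_{t+1}−Δȳ) = -196.4444
Denominator Σ(Δy_t−Δȳ)² = 723.3333
r_1(Δy) = -196.4444 / 723.3333 = -0.272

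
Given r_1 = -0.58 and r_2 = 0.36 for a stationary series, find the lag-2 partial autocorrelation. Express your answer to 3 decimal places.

0.036

φ_{22} = (r_2 − r_1²) / (1 − r_1²)
r_1² = (-0.58)² = 0.3364
Numerator = 0.36 − 0.3364 = 0.0236; denominator = 1 − 0.3364 = 0.6636
φ_{22} = 0.0236 / 0.6636 = 0.036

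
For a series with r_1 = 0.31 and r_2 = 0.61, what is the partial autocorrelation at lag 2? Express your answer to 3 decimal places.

0.569

φ_{22} = (r_2 − r_1²) / (1 − r_1²)
r_1² = (0.31)² = 0.0961
Numerator = 0.61 − 0.0961 = 0.5139; denominator = 1 − 0.0961 = 0.9039
φ_{22} = 0.5139 / 0.9039 = 0.569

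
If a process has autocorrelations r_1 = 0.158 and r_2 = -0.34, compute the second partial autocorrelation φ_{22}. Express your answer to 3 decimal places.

-0.374

φ_{22} = (r_2 − r_1²) / (1 − r_1²)
r_1² = (0.158)² = 0.024964
Numerator = -0.34 − 0.0250 = -0.3650; denominator = 1 − 0.0250 = 0.9750
φ_{22} = -0.3650 / 0.9750 = -0.374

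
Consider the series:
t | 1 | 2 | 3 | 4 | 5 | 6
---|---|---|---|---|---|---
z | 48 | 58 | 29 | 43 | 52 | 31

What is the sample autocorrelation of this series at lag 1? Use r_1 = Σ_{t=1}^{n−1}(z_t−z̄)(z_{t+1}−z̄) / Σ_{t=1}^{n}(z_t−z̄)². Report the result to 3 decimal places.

-0.371

Mean z̄ = (48 + 58 + 29 + 43 + 52 + 31)/6 = 43.5000
Deviations from mean: 4.5000, 14.5000, -14.5000, -0.5000, 8.5000, -12.5000
Σ(z_t−z̄)(z_{t+1}−z̄) = (65.2500) + (-210.2500) + (7.2500) + (-4.2500) + (-106.2500) = -248.2500
Denominator Σ(z_t−z̄)² = 669.5000
r_1 = -248.2500 / 669.5000 = -0.371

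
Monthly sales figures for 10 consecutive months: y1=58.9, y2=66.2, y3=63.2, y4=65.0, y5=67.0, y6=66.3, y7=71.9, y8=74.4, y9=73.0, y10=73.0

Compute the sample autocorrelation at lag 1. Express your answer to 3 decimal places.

0.525

Mean ȳ = (58.9 + 66.2 + 63.2 + 65.0 + 67.0 + 66.3 + 71.9 + 74.4 + 73.0 + 73.0)/10 = 67.8900
Numerator Σ_{t=1}^{9}(y_t−ȳ)(y_{t+1}−ȳ) = 119.7679
Denominator Σ(y_t−ȳ)² = 228.0290
r_1 = 119.7679 / 228.0290 = 0.525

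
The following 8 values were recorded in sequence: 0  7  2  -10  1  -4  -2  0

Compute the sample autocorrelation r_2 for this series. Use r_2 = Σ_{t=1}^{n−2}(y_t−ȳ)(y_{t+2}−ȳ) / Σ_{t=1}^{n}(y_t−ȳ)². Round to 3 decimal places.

Mean ȳ = (0 + 7 + 2 − 10 + 1 − 4 − 2 + 0)/8 = -0.7500
Deviations from mean: 0.7500, 7.7500, 2.7500, -9.2500, 1.7500, -3.2500, -1.2500, 0.7500
Σ(y_t−ȳ)(y_{t+2}−ȳ) = (2.0625) + (-71.6875) + (4.8125) + (30.0625) + (-2.1875) + (-2.4375) = -39.3750
Denominator Σ(y_t−ȳ)² = 169.5000
r_2 = -39.3750 / 169.5000 = -0.232

-0.232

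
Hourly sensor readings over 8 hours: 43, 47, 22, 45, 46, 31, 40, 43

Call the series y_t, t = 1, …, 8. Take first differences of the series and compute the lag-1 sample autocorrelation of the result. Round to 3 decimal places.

-0.522

First differences Δy: 4, -25, 23, 1, -15, 9, 3
Mean of differences = 0.0000
Numerator Σ(Δy_t−Δȳ)(Δy_{t+1}−Δȳ) = -775.0000
Denominator Σ(Δy_t−Δȳ)² = 1486.0000
r_1(Δy) = -775.0000 / 1486.0000 = -0.522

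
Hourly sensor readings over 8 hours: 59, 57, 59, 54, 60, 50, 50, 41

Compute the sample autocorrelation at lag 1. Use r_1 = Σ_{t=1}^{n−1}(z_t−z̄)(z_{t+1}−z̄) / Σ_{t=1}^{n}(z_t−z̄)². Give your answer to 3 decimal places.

Mean z̄ = (59 + 57 + 59 + 54 + 60 + 50 + 50 + 41)/8 = 53.7500
Deviations from mean: 5.2500, 3.2500, 5.2500, 0.2500, 6.2500, -3.7500, -3.7500, -12.7500
Σ(z_t−z̄)(z_{t+1}−z̄) = (17.0625) + (17.0625) + (1.3125) + (1.5625) + (-23.4375) + (14.0625) + (47.8125) = 75.4375
Denominator Σ(z_t−z̄)² = 295.5000
r_1 = 75.4375 / 295.5000 = 0.255

0.255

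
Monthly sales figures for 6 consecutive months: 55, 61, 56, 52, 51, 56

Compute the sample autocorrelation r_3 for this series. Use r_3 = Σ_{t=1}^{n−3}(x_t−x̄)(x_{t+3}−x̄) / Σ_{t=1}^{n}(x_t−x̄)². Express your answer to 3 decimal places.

Mean x̄ = (55 + 61 + 56 + 52 + 51 + 56)/6 = 55.1667
Numerator Σ_{t=1}^{3}(x_t−x̄)(x_{t+3}−x̄) = -23.0833
Denominator Σ(x_t−x̄)² = 62.8333
r_3 = -23.0833 / 62.8333 = -0.367

-0.367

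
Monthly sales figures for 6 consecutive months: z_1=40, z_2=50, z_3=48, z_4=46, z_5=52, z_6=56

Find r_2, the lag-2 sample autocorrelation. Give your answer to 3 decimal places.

Mean z̄ = (40 + 50 + 48 + 46 + 52 + 56)/6 = 48.6667
Numerator Σ_{t=1}^{4}(z_t−z̄)(z_{t+2}−z̄) = -19.5556
Denominator Σ(z_t−z̄)² = 149.3333
r_2 = -19.5556 / 149.3333 = -0.131

-0.131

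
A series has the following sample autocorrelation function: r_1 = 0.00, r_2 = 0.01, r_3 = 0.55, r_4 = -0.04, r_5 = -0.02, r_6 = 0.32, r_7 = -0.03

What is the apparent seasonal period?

3

The largest autocorrelation is r_3 = 0.55, with a weaker echo at lag 6 (0.32); the remaining lags stay at or below 0.01.
The dominant spike at lag 3 indicates a seasonal period of 3.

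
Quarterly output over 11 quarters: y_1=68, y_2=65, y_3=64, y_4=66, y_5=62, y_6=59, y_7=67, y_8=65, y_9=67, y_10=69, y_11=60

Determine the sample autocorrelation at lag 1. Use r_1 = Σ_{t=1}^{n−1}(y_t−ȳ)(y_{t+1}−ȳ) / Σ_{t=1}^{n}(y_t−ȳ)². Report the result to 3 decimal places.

Mean ȳ = (68 + 65 + 64 + 66 + 62 + 59 + 67 + 65 + 67 + 69 + 60)/11 = 64.7273
Numerator Σ_{t=1}^{10}(y_t−ȳ)(y_{t+1}−ȳ) = -10.3471
Denominator Σ(y_t−ȳ)² = 104.1818
r_1 = -10.3471 / 104.1818 = -0.099

-0.099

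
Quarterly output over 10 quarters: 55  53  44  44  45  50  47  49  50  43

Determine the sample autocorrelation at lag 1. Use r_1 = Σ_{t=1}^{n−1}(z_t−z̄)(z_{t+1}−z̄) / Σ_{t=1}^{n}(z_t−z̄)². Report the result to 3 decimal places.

Mean z̄ = (55 + 53 + 44 + 44 + 45 + 50 + 47 + 49 + 50 + 43)/10 = 48.0000
Numerator Σ_{t=1}^{9}(z_t−z̄)(z_{t+1}−z̄) = 26.0000
Denominator Σ(z_t−z̄)² = 150.0000
r_1 = 26.0000 / 150.0000 = 0.173

0.173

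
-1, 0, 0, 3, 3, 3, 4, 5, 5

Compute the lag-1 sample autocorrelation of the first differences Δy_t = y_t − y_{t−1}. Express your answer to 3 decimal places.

-0.442

First differences Δy: 1, 0, 3, 0, 0, 1, 1, 0
Mean of differences = 0.7500
Numerator Σ(Δy_t−Δȳ)(Δy_{t+1}−Δȳ) = -3.3125
Denominator Σ(Δy_t−Δȳ)² = 7.5000
r_1(Δy) = -3.3125 / 7.5000 = -0.442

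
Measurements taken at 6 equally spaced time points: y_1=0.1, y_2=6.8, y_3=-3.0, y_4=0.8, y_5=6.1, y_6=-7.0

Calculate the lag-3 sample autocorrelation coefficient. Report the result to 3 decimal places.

Mean ȳ = (0.1 + 6.8 − 3.0 + 0.8 + 6.1 − 7.0)/6 = 0.6333
Deviations from mean: -0.5333, 6.1667, -3.6333, 0.1667, 5.4667, -7.6333
Numerator Σ_{t=1}^{3}(y_t−ȳ)(y_{t+3}−ȳ) = 61.3567
Denominator Σ(y_t−ȳ)² = 139.6933
r_3 = 61.3567 / 139.6933 = 0.439

0.439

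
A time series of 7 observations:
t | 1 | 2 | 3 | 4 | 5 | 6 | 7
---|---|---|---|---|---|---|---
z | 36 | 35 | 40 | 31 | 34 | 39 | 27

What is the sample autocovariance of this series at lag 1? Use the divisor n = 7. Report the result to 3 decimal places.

-7.210

Mean z̄ = (36 + 35 + 40 + 31 + 34 + 39 + 27)/7 = 34.5714
Σ_{t=1}^{6}(z_t−z̄)(z_{t+1}−z̄) = -50.4694
γ_1 = -50.4694 / 7 = -7.210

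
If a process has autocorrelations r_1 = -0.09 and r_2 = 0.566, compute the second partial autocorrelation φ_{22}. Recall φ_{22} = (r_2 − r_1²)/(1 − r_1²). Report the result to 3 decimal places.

φ_{22} = (r_2 − r_1²) / (1 − r_1²)
r_1² = (-0.09)² = 0.0081
Numerator = 0.566 − 0.0081 = 0.5579; denominator = 1 − 0.0081 = 0.9919
φ_{22} = 0.5579 / 0.9919 = 0.562

0.562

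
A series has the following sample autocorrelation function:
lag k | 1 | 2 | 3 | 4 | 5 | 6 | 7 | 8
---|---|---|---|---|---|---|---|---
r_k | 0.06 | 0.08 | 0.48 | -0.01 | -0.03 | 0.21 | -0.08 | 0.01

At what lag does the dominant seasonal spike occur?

3

The largest autocorrelation is r_3 = 0.48, with a weaker echo at lag 6 (0.21); the remaining lags stay at or below 0.08.
The dominant spike at lag 3 indicates a seasonal period of 3.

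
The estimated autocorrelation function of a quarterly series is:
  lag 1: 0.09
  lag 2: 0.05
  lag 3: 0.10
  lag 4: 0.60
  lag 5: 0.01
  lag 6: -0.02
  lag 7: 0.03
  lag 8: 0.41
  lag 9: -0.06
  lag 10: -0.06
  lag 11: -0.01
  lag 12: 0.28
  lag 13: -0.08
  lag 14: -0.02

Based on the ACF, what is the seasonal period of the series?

4

The largest autocorrelation is r_4 = 0.60, with weaker echoes at lags 8 (0.41) and 12 (0.28); the remaining lags stay at or below 0.10.
The dominant spike at lag 4 indicates a seasonal period of 4.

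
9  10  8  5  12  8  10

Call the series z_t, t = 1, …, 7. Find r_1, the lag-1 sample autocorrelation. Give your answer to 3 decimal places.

-0.461

Mean z̄ = (9 + 10 + 8 + 5 + 12 + 8 + 10)/7 = 8.8571
Σ(z_t−z̄)(z_{t+1}−z̄) = (0.1633) + (-0.9796) + (3.3061) + (-12.1224) + (-2.6939) + (-0.9796) = -13.3061
Denominator Σ(z_t−z̄)² = 28.8571
r_1 = -13.3061 / 28.8571 = -0.461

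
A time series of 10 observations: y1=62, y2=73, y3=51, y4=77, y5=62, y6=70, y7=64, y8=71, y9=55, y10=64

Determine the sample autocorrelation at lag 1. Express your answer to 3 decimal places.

Mean ȳ = (62 + 73 + 51 + 77 + 62 + 70 + 64 + 71 + 55 + 64)/10 = 64.9000
Numerator Σ_{t=1}^{9}(y_t−ȳ)(y_{t+1}−ȳ) = -415.7100
Denominator Σ(y_t−ȳ)² = 584.9000
r_1 = -415.7100 / 584.9000 = -0.711

-0.711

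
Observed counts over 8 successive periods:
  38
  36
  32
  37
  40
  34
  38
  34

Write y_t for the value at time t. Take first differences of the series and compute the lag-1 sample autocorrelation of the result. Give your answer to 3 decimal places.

-0.453

First differences Δy: -2, -4, 5, 3, -6, 4, -4
Mean of differences = -0.5714
Numerator Σ(Δy_t−Δȳ)(Δy_{t+1}−Δȳ) = -54.1837
Denominator Σ(Δy_t−Δȳ)² = 119.7143
r_1(Δy) = -54.1837 / 119.7143 = -0.453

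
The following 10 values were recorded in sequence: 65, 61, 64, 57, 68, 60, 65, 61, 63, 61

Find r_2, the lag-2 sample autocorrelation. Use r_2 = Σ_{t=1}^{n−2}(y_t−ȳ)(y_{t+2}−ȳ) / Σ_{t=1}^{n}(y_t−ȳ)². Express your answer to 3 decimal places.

0.621

Mean ȳ = (65 + 61 + 64 + 57 + 68 + 60 + 65 + 61 + 63 + 61)/10 = 62.5000
Numerator Σ_{t=1}^{8}(y_t−ȳ)(y_{t+2}−ȳ) = 55.0000
Denominator Σ(y_t−ȳ)² = 88.5000
r_2 = 55.0000 / 88.5000 = 0.621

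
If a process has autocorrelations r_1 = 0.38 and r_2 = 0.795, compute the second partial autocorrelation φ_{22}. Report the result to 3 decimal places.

φ_{22} = (r_2 − r_1²) / (1 − r_1²)
r_1² = (0.38)² = 0.1444
Numerator = 0.795 − 0.1444 = 0.6506; denominator = 1 − 0.1444 = 0.8556
φ_{22} = 0.6506 / 0.8556 = 0.760

0.760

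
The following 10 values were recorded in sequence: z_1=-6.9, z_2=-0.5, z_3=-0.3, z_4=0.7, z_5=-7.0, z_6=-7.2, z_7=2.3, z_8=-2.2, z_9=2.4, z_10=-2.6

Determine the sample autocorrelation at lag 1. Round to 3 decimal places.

Mean z̄ = (-6.9 − 0.5 − 0.3 + 0.7 − 7.0 − 7.2 + 2.3 − 2.2 + 2.4 − 2.6)/10 = -2.1300
Numerator Σ_{t=1}^{9}(z_t−z̄)(z_{t+1}−z̄) = -13.9209
Denominator Σ(z_t−z̄)² = 126.5610
r_1 = -13.9209 / 126.5610 = -0.110

-0.110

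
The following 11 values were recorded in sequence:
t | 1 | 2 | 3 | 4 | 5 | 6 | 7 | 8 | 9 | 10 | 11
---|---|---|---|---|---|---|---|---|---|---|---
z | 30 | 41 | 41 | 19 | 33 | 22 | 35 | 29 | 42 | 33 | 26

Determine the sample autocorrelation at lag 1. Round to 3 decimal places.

Mean z̄ = (30 + 41 + 41 + 19 + 33 + 22 + 35 + 29 + 42 + 33 + 26)/11 = 31.9091
Numerator Σ_{t=1}^{10}(z_t−z̄)(z_{t+1}−z̄) = -141.3719
Denominator Σ(z_t−z̄)² = 590.9091
r_1 = -141.3719 / 590.9091 = -0.239

-0.239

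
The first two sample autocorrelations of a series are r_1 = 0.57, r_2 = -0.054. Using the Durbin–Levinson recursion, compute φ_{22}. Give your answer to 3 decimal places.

-0.561

φ_{22} = (r_2 − r_1²) / (1 − r_1²)
r_1² = (0.57)² = 0.3249
Numerator = -0.054 − 0.3249 = -0.3789; denominator = 1 − 0.3249 = 0.6751
φ_{22} = -0.3789 / 0.6751 = -0.561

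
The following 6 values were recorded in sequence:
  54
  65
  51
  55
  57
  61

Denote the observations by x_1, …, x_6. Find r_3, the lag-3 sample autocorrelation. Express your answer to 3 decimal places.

Mean x̄ = (54 + 65 + 51 + 55 + 57 + 61)/6 = 57.1667
Deviations from mean: -3.1667, 7.8333, -6.1667, -2.1667, -0.1667, 3.8333
Σ(x_t−x̄)(x_{t+3}−x̄) = (6.8611) + (-1.3056) + (-23.6389) = -18.0833
Denominator Σ(x_t−x̄)² = 128.8333
r_3 = -18.0833 / 128.8333 = -0.140

-0.140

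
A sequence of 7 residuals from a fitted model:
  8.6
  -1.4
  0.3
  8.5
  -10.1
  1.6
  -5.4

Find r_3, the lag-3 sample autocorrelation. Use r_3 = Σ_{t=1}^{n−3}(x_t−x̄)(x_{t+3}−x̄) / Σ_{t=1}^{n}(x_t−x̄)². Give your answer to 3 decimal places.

0.139

Mean x̄ = (8.6 − 1.4 + 0.3 + 8.5 − 10.1 + 1.6 − 5.4)/7 = 0.3000
Σ(x_t−x̄)(x_{t+3}−x̄) = (68.0600) + (17.6800) + (0.0000) + (-46.7400) = 39.0000
Denominator Σ(x_t−x̄)² = 281.3600
r_3 = 39.0000 / 281.3600 = 0.139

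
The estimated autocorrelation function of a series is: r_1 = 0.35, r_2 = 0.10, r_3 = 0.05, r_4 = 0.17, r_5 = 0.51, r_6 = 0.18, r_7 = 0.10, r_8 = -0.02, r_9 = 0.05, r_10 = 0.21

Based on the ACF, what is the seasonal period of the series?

5

The largest autocorrelation is r_5 = 0.51; the remaining lags stay at or below 0.35. The elevated value at lag 1 (0.35), dropping to 0.10 at lag 2, reflects decaying short-term dependence rather than seasonality.
The dominant spike at lag 5 indicates a seasonal period of 5.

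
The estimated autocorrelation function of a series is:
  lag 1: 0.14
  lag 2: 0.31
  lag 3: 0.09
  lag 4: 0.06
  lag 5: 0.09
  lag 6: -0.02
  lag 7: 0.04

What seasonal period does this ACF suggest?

The largest autocorrelation is r_2 = 0.31; the remaining lags stay at or below 0.14.
The dominant spike at lag 2 indicates a seasonal period of 2.

2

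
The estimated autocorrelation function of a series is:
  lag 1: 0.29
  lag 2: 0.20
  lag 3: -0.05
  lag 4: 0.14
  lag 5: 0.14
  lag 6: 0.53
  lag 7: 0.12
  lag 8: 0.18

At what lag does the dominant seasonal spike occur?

The largest autocorrelation is r_6 = 0.53; the remaining lags stay at or below 0.29. The elevated value at lag 1 (0.29), dropping to 0.20 at lag 2, reflects decaying short-term dependence rather than seasonality.
The dominant spike at lag 6 indicates a seasonal period of 6.

6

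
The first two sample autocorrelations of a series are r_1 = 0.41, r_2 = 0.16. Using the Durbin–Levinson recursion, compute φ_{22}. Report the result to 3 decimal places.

-0.010

φ_{22} = (r_2 − r_1²) / (1 − r_1²)
r_1² = (0.41)² = 0.1681
Numerator = 0.16 − 0.1681 = -0.0081; denominator = 1 − 0.1681 = 0.8319
φ_{22} = -0.0081 / 0.8319 = -0.010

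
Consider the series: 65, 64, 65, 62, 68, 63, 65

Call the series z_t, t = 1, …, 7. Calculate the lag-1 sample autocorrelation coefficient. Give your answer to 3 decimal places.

Mean z̄ = (65 + 64 + 65 + 62 + 68 + 63 + 65)/7 = 64.5714
Σ(z_t−z̄)(z_{t+1}−z̄) = (-0.2449) + (-0.2449) + (-1.1020) + (-8.8163) + (-5.3878) + (-0.6735) = -16.4694
Denominator Σ(z_t−z̄)² = 21.7143
r_1 = -16.4694 / 21.7143 = -0.758

-0.758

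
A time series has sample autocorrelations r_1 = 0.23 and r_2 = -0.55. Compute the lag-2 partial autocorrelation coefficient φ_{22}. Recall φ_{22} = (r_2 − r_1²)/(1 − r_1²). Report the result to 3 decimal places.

-0.637

φ_{22} = (r_2 − r_1²) / (1 − r_1²)
r_1² = (0.23)² = 0.0529
Numerator = -0.55 − 0.0529 = -0.6029; denominator = 1 − 0.0529 = 0.9471
φ_{22} = -0.6029 / 0.9471 = -0.637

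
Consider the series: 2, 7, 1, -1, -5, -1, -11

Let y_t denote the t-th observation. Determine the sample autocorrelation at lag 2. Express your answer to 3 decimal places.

Mean ȳ = (2 + 7 + 1 − 1 − 5 − 1 − 11)/7 = -1.1429
Deviations from mean: 3.1429, 8.1429, 2.1429, 0.1429, -3.8571, 0.1429, -9.8571
Σ(y_t−ȳ)(y_{t+2}−ȳ) = (6.7347) + (1.1633) + (-8.2653) + (0.0204) + (38.0204) = 37.6735
Denominator Σ(y_t−ȳ)² = 192.8571
r_2 = 37.6735 / 192.8571 = 0.195

0.195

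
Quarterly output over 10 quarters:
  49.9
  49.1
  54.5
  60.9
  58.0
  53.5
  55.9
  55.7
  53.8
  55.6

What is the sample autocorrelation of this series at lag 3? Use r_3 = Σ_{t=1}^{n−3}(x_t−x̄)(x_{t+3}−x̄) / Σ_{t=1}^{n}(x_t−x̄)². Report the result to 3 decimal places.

-0.320

Mean x̄ = (49.9 + 49.1 + 54.5 + 60.9 + 58.0 + 53.5 + 55.9 + 55.7 + 53.8 + 55.6)/10 = 54.6900
Σ(x_t−x̄)(x_{t+3}−x̄) = (-29.7459) + (-18.5029) + (0.2261) + (7.5141) + (3.3431) + (1.0591) + (1.1011) = -35.0053
Denominator Σ(x_t−x̄)² = 109.2690
r_3 = -35.0053 / 109.2690 = -0.320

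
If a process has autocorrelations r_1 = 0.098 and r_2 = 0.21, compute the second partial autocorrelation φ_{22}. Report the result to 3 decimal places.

φ_{22} = (r_2 − r_1²) / (1 − r_1²)
r_1² = (0.098)² = 0.009604
Numerator = 0.21 − 0.0096 = 0.2004; denominator = 1 − 0.0096 = 0.9904
φ_{22} = 0.2004 / 0.9904 = 0.202

0.202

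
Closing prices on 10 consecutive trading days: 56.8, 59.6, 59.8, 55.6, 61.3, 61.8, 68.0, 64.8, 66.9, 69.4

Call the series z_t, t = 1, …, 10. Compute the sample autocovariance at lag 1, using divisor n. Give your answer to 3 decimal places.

10.116

Mean z̄ = (56.8 + 59.6 + 59.8 + 55.6 + 61.3 + 61.8 + 68.0 + 64.8 + 66.9 + 69.4)/10 = 62.4000
Σ_{t=1}^{9}(z_t−z̄)(z_{t+1}−z̄) = 101.1600
γ_1 = 101.1600 / 10 = 10.116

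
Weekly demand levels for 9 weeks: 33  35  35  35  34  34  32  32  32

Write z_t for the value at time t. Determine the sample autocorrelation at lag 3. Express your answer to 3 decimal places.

Mean z̄ = (33 + 35 + 35 + 35 + 34 + 34 + 32 + 32 + 32)/9 = 33.5556
Σ(z_t−z̄)(z_{t+3}−z̄) = (-0.8025) + (0.6420) + (0.6420) + (-2.2469) + (-0.6914) + (-0.6914) = -3.1481
Denominator Σ(z_t−z̄)² = 14.2222
r_3 = -3.1481 / 14.2222 = -0.221

-0.221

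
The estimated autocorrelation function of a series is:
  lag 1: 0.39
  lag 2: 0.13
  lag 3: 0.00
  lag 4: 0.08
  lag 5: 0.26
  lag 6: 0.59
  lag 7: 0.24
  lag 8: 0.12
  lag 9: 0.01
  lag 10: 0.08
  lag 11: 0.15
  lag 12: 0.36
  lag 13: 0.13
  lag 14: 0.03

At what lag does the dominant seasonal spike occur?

The largest autocorrelation is r_6 = 0.59; the remaining lags stay at or below 0.39. The elevated value at lag 1 (0.39), dropping to 0.13 at lag 2, reflects decaying short-term dependence rather than seasonality.
The dominant spike at lag 6 indicates a seasonal period of 6.

6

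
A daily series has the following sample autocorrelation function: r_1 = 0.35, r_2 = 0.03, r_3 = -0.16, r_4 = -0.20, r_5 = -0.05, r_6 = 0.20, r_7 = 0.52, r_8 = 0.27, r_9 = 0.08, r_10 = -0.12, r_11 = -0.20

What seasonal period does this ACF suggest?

The largest autocorrelation is r_7 = 0.52; the remaining lags stay at or below 0.35. The elevated value at lag 1 (0.35), dropping to 0.03 at lag 2, reflects decaying short-term dependence rather than seasonality.
The dominant spike at lag 7 indicates a seasonal period of 7.

7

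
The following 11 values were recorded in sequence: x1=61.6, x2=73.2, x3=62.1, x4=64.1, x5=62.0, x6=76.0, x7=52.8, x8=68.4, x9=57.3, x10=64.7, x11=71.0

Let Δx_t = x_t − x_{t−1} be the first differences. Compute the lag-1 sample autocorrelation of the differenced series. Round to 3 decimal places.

First differences Δx: 11.6, -11.1, 2.0, -2.1, 14.0, -23.2, 15.6, -11.1, 7.4, 6.3
Mean of differences = 0.9400
Numerator Σ(Δx_t−Δx̄)(Δx_{t+1}−Δx̄) = -1072.8536
Denominator Σ(Δx_t−Δx̄)² = 1452.6040
r_1(Δx) = -1072.8536 / 1452.6040 = -0.739

-0.739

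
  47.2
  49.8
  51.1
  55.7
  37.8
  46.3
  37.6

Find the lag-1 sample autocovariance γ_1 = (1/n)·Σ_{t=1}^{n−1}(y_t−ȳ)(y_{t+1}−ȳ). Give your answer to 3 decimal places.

-2.387

Mean ȳ = (47.2 + 49.8 + 51.1 + 55.7 + 37.8 + 46.3 + 37.6)/7 = 46.5000
Σ_{t=1}^{6}(y_t−ȳ)(y_{t+1}−ȳ) = -16.7100
γ_1 = -16.7100 / 7 = -2.387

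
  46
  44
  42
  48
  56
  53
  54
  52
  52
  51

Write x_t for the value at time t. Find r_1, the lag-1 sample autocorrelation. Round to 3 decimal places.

0.634

Mean x̄ = (46 + 44 + 42 + 48 + 56 + 53 + 54 + 52 + 52 + 51)/10 = 49.8000
Numerator Σ_{t=1}^{9}(x_t−x̄)(x_{t+1}−x̄) = 120.1600
Denominator Σ(x_t−x̄)² = 189.6000
r_1 = 120.1600 / 189.6000 = 0.634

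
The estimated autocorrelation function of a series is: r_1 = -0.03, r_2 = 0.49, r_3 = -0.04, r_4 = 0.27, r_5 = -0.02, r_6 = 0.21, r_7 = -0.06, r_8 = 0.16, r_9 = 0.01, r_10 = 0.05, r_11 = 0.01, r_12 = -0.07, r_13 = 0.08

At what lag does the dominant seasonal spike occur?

The largest autocorrelation is r_2 = 0.49, with weaker echoes at lags 4 (0.27), 6 (0.21) and 8 (0.16); the remaining lags stay at or below 0.08.
The dominant spike at lag 2 indicates a seasonal period of 2.

2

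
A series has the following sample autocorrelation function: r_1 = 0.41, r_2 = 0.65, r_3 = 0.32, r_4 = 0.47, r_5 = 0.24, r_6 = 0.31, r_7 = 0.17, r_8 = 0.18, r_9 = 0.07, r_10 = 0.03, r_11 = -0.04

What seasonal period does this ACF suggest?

2

The largest autocorrelation is r_2 = 0.65, with a weaker echo at lag 4 (0.47); the remaining lags stay at or below 0.41.
The dominant spike at lag 2 indicates a seasonal period of 2.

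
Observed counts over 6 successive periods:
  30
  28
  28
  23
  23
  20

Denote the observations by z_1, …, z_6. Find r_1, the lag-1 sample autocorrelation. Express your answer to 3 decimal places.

0.414

Mean z̄ = (30 + 28 + 28 + 23 + 23 + 20)/6 = 25.3333
Deviations from mean: 4.6667, 2.6667, 2.6667, -2.3333, -2.3333, -5.3333
Numerator Σ_{t=1}^{5}(z_t−z̄)(z_{t+1}−z̄) = 31.2222
Denominator Σ(z_t−z̄)² = 75.3333
r_1 = 31.2222 / 75.3333 = 0.414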